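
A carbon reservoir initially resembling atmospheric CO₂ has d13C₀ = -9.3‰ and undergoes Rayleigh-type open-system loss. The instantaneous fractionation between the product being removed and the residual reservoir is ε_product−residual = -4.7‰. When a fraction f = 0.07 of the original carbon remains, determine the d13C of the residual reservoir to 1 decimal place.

Rayleigh residual: δ_res = (δ₀ + 1000)·f^(α−1) − 1000
α = ε/1000 + 1 = 0.99530, so α − 1 = -0.00470
f^(α−1) = 0.07^(-0.00470) = 1.012577
δ_res = (-9.3 + 1000) × 1.012577 − 1000 = 1003.160 − 1000 = 3.16‰

3.2‰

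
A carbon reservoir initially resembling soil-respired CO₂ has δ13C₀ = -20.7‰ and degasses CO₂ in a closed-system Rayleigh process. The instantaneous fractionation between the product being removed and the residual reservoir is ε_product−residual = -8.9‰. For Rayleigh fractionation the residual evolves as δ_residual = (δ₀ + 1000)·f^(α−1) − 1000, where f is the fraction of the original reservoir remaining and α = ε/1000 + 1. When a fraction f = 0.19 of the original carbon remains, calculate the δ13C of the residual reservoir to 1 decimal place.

-6.1‰

Rayleigh residual: δ_res = (δ₀ + 1000)·f^(α−1) − 1000
α = ε/1000 + 1 = 0.99110, so α − 1 = -0.00890
f^(α−1) = 0.19^(-0.00890) = 1.014890
δ_res = (-20.7 + 1000) × 1.014890 − 1000 = 993.882 − 1000 = -6.12‰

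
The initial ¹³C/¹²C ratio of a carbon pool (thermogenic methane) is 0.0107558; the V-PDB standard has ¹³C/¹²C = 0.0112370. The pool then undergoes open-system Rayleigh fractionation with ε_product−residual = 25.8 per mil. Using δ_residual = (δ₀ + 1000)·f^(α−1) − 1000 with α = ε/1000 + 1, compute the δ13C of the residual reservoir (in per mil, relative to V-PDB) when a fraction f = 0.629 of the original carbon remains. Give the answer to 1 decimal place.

-54.2 per mil

δ₀ = (0.0107558/0.0112370 − 1)×1000 = (0.957177 − 1)×1000 = -42.823 per mil
α − 1 = ε/1000 = 0.0258
f^(α−1) = 0.629^(0.0258) = 0.988110
δ_res = (-42.823 + 1000) × 0.988110 − 1000 = 945.796 − 1000 = -54.20 per mil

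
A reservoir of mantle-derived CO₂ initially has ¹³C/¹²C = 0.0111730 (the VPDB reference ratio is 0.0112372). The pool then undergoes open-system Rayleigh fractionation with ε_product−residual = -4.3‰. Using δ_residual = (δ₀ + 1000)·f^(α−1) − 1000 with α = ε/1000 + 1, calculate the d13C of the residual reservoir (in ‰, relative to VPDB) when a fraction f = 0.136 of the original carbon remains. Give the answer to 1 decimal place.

2.9‰

δ₀ = (0.0111730/0.0112372 − 1)×1000 = (0.994287 − 1)×1000 = -5.713‰
α − 1 = ε/1000 = -0.0043
f^(α−1) = 0.136^(-0.0043) = 1.008616
δ_res = (-5.713 + 1000) × 1.008616 − 1000 = 1002.853 − 1000 = 2.85‰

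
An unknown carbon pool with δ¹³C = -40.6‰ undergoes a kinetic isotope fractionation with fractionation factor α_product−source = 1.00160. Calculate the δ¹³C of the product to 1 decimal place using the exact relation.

-39.1‰

δ_product = (δ_source + 1000)·α − 1000
δ_product = (-40.6 + 1000) × 1.00160 − 1000
δ_product = 960.935 − 1000 = -39.06‰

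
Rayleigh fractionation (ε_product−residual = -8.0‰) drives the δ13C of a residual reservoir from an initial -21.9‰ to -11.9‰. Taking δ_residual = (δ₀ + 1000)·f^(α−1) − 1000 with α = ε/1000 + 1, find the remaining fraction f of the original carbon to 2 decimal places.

α − 1 = ε/1000 = -0.0080
(δ_res + 1000)/(δ₀ + 1000) = (-11.9 + 1000)/(-21.9 + 1000) = 988.1/978.1 = 1.010224
f = 1.010224^(1/-0.0080) = exp(ln(1.010224)/-0.0080) = exp(0.01017/-0.0080)
f = exp(-1.2715) = 0.2804

0.28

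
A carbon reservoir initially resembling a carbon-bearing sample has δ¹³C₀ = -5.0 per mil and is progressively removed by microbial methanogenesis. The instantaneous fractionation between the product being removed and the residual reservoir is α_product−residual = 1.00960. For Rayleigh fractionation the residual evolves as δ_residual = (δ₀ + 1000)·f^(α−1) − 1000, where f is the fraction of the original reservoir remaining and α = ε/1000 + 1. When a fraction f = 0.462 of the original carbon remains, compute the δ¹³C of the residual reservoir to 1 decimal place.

Rayleigh residual: δ_res = (δ₀ + 1000)·f^(α−1) − 1000
α − 1 = 0.00960
f^(α−1) = 0.462^(0.00960) = 0.992614
δ_res = (-5.0 + 1000) × 0.992614 − 1000 = 987.651 − 1000 = -12.35 per mil

-12.3 per mil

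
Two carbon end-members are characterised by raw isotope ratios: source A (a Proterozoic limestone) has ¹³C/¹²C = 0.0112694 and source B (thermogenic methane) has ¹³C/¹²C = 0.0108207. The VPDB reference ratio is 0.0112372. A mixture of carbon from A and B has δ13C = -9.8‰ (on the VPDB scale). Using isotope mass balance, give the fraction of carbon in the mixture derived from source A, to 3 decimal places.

0.683

δ_A = (0.0112694/0.0112372 − 1)×1000 = (1.002865 − 1)×1000 = 2.865‰
δ_B = (0.0108207/0.0112372 − 1)×1000 = (0.962936 − 1)×1000 = -37.064‰
f_A = (δ_mix − δ_B)/(δ_A − δ_B) = (-9.8 − (-37.064))/(2.865 − (-37.064))
f_A = 27.264 / 39.930 = 0.6828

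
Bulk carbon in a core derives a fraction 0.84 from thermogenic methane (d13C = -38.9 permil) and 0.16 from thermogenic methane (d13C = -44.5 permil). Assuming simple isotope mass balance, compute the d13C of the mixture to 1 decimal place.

δ_mix = f_A·δ_A + f_B·δ_B
δ_mix = 0.84 × (-38.9) + 0.16 × (-44.5)
δ_mix = -32.68 + -7.12 = -39.80 permil

-39.8 permil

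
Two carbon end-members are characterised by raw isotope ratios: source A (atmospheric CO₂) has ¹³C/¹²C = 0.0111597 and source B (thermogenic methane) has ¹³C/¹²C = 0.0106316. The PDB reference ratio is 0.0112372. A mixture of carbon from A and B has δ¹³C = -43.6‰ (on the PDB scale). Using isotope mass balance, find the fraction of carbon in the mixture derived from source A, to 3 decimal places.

δ_A = (0.0111597/0.0112372 − 1)×1000 = (0.993103 − 1)×1000 = -6.897‰
δ_B = (0.0106316/0.0112372 − 1)×1000 = (0.946108 − 1)×1000 = -53.892‰
f_A = (δ_mix − δ_B)/(δ_A − δ_B) = (-43.6 − (-53.892))/(-6.897 − (-53.892))
f_A = 10.292 / 46.996 = 0.2190

0.219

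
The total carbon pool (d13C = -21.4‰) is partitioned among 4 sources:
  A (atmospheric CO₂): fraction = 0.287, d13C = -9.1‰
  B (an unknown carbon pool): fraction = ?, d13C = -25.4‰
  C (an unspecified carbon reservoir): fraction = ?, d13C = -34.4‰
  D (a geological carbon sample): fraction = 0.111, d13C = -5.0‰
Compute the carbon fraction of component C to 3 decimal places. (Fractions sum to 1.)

0.327

Let f_C and f_B be the unknown fractions; fractions sum to 1 so f_C + f_B = 0.602.
Mass balance: Σ fᵢ·δᵢ = δ_bulk ⇒ f_C·(-34.4) + f_B·(-25.4) = -21.4 − (-3.167) = -18.233
Substitute f_B = 0.602 − f_C:
f_C·(-34.4 − -25.4) = -18.233 − 0.602×(-25.4) = -2.943
f_C = -2.943 / -9.0 = 0.3269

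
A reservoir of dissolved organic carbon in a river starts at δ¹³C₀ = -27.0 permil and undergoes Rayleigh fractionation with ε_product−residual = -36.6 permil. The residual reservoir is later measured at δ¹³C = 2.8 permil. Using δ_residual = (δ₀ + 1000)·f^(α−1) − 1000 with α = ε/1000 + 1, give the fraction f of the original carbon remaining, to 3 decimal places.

α − 1 = ε/1000 = -0.0366
(δ_res + 1000)/(δ₀ + 1000) = (2.8 + 1000)/(-27.0 + 1000) = 1002.8/973.0 = 1.030627
f = 1.030627^(1/-0.0366) = exp(ln(1.030627)/-0.0366) = exp(0.03017/-0.0366)
f = exp(-0.8242) = 0.4386

0.439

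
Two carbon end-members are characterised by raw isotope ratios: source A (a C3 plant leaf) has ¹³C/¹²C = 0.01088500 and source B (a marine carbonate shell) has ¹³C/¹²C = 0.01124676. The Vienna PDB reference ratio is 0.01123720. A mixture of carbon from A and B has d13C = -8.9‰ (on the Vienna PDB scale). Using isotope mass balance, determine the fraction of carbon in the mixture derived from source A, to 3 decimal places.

0.303

δ_A = (0.01088500/0.01123720 − 1)×1000 = (0.968658 − 1)×1000 = -31.342‰
δ_B = (0.01124676/0.01123720 − 1)×1000 = (1.000851 − 1)×1000 = 0.851‰
f_A = (δ_mix − δ_B)/(δ_A − δ_B) = (-8.9 − (0.851))/(-31.342 − (0.851))
f_A = -9.751 / -32.193 = 0.3029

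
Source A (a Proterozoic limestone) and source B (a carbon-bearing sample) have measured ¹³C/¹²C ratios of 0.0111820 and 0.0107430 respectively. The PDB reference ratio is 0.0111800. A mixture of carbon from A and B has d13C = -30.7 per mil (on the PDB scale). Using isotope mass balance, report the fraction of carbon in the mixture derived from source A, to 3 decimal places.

δ_A = (0.0111820/0.0111800 − 1)×1000 = (1.000179 − 1)×1000 = 0.179 per mil
δ_B = (0.0107430/0.0111800 − 1)×1000 = (0.960912 − 1)×1000 = -39.088 per mil
f_A = (δ_mix − δ_B)/(δ_A − δ_B) = (-30.7 − (-39.088))/(0.179 − (-39.088))
f_A = 8.388 / 39.267 = 0.2136

0.214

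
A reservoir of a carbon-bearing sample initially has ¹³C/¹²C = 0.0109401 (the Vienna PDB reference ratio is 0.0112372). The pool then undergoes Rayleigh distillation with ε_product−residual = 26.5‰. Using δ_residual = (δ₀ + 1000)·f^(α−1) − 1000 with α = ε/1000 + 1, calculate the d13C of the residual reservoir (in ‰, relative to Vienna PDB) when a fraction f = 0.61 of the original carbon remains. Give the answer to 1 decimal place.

-39.1‰

δ₀ = (0.0109401/0.0112372 − 1)×1000 = (0.973561 − 1)×1000 = -26.439‰
α − 1 = ε/1000 = 0.0265
f^(α−1) = 0.61^(0.0265) = 0.986987
δ_res = (-26.439 + 1000) × 0.986987 − 1000 = 960.892 − 1000 = -39.11‰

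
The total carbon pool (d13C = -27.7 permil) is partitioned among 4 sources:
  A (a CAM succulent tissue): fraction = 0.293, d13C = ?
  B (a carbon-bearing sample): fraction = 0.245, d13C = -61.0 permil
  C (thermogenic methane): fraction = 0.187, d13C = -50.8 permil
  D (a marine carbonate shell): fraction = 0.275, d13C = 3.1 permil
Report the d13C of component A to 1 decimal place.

Isotope mass balance: δ_bulk = Σ fᵢ·δᵢ.
-27.7 = 0.293×δ_A + 0.245×(-61.0) + 0.187×(-50.8) + 0.275×(3.1)
0.293·δ_A = -27.7 − (-23.592) = -4.108
δ_A = -4.108 / 0.293 = -14.02 permil

-14.0 permil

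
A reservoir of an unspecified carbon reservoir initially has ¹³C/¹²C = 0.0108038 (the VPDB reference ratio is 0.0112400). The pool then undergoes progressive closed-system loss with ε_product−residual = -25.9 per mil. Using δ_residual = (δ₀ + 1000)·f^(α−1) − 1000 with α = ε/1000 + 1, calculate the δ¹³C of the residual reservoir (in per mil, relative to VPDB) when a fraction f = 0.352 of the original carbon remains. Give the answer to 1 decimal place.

δ₀ = (0.0108038/0.0112400 − 1)×1000 = (0.961192 − 1)×1000 = -38.808 per mil
α − 1 = ε/1000 = -0.0259
f^(α−1) = 0.352^(-0.0259) = 1.027412
δ_res = (-38.808 + 1000) × 1.027412 − 1000 = 987.540 − 1000 = -12.46 per mil

-12.5 per mil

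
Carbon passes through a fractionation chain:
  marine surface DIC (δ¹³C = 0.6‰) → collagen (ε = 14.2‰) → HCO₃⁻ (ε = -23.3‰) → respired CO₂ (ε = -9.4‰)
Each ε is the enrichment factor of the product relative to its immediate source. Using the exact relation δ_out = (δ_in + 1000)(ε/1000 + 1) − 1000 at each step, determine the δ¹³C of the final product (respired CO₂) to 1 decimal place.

step 1: δ = (0.60 + 1000)·(14.2/1000 + 1) − 1000 = 14.81‰
step 2: δ = (14.81 + 1000)·(-23.3/1000 + 1) − 1000 = -8.84‰
step 3: δ = (-8.84 + 1000)·(-9.4/1000 + 1) − 1000 = -18.15‰

-18.2‰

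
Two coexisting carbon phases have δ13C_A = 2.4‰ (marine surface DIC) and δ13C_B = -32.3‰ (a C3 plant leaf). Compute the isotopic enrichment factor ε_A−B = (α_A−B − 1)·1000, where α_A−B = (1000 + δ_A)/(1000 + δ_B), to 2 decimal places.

35.86‰

α_A−B = (1000 + 2.4) / (1000 + -32.3) = 1002.4 / 967.7 = 1.035858
ε_A−B = (1.035858 − 1) × 1000 = 35.858‰
(The approximation ε ≈ δ_A − δ_B would give 34.7‰.)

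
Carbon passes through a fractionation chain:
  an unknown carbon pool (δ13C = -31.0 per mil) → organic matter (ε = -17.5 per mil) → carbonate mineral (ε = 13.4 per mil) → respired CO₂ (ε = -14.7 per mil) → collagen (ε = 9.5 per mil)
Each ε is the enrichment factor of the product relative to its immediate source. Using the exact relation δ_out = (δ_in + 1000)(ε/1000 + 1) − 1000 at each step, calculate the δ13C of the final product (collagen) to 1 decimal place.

-40.4 per mil

step 1: δ = (-31.00 + 1000)·(-17.5/1000 + 1) − 1000 = -47.96 per mil
step 2: δ = (-47.96 + 1000)·(13.4/1000 + 1) − 1000 = -35.20 per mil
step 3: δ = (-35.20 + 1000)·(-14.7/1000 + 1) − 1000 = -49.38 per mil
step 4: δ = (-49.38 + 1000)·(9.5/1000 + 1) − 1000 = -40.35 per mil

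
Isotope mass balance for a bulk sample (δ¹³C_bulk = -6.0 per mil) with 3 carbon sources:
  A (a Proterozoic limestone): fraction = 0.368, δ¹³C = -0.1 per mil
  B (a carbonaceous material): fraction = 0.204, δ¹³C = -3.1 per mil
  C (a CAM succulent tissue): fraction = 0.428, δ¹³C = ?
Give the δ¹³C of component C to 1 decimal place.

-12.5 per mil

Isotope mass balance: δ_bulk = Σ fᵢ·δᵢ.
-6.0 = 0.368×(-0.1) + 0.204×(-3.1) + 0.428×δ_C
0.428·δ_C = -6.0 − (-0.669) = -5.331
δ_C = -5.331 / 0.428 = -12.46 per mil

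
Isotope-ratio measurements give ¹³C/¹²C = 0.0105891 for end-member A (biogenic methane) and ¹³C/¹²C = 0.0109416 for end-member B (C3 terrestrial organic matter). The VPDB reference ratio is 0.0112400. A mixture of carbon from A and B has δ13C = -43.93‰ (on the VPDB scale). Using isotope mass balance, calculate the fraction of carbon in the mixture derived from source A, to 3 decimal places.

δ_A = (0.0105891/0.0112400 − 1)×1000 = (0.942091 − 1)×1000 = -57.909‰
δ_B = (0.0109416/0.0112400 − 1)×1000 = (0.973452 − 1)×1000 = -26.548‰
f_A = (δ_mix − δ_B)/(δ_A − δ_B) = (-43.93 − (-26.548))/(-57.909 − (-26.548))
f_A = -17.382 / -31.361 = 0.5543

0.554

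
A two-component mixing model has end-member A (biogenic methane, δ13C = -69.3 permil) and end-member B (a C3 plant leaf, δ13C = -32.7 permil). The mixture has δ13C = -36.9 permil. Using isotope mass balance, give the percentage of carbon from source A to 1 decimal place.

11.5%

δ_mix = f_A·δ_A + (1 − f_A)·δ_B  ⇒  f_A = (δ_mix − δ_B)/(δ_A − δ_B)
f_A = (-36.9 − (-32.7)) / (-69.3 − (-32.7))
f_A = -4.2 / -36.6 = 0.1148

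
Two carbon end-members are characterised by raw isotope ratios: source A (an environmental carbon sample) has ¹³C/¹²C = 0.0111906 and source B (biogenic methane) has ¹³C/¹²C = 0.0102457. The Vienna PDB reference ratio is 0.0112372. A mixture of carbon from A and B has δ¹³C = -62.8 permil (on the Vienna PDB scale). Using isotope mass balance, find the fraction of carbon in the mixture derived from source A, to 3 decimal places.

δ_A = (0.0111906/0.0112372 − 1)×1000 = (0.995853 − 1)×1000 = -4.147 permil
δ_B = (0.0102457/0.0112372 − 1)×1000 = (0.911766 − 1)×1000 = -88.234 permil
f_A = (δ_mix − δ_B)/(δ_A − δ_B) = (-62.8 − (-88.234))/(-4.147 − (-88.234))
f_A = 25.434 / 84.087 = 0.3025

0.302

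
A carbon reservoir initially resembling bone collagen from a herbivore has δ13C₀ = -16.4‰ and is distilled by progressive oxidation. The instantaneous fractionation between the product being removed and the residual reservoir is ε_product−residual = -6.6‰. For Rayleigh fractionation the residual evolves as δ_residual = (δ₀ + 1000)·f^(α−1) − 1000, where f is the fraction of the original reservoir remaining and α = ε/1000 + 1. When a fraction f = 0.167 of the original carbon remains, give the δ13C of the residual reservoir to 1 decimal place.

-4.7‰

Rayleigh residual: δ_res = (δ₀ + 1000)·f^(α−1) − 1000
α = ε/1000 + 1 = 0.99340, so α − 1 = -0.00660
f^(α−1) = 0.167^(-0.00660) = 1.011882
δ_res = (-16.4 + 1000) × 1.011882 − 1000 = 995.288 − 1000 = -4.71‰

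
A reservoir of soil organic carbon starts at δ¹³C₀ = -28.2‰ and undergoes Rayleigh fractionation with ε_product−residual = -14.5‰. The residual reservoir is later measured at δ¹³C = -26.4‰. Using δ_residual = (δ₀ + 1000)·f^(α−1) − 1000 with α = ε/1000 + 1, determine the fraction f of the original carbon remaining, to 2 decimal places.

α − 1 = ε/1000 = -0.0145
(δ_res + 1000)/(δ₀ + 1000) = (-26.4 + 1000)/(-28.2 + 1000) = 973.6/971.8 = 1.001852
f = 1.001852^(1/-0.0145) = exp(ln(1.001852)/-0.0145) = exp(0.00185/-0.0145)
f = exp(-0.1276) = 0.8802

0.88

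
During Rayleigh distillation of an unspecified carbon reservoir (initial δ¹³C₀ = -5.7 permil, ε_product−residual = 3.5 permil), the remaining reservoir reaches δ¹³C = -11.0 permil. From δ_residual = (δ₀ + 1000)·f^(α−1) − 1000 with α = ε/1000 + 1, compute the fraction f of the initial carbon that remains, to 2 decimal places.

0.22

α − 1 = ε/1000 = 0.0035
(δ_res + 1000)/(δ₀ + 1000) = (-11.0 + 1000)/(-5.7 + 1000) = 989.0/994.3 = 0.994670
f = 0.994670^(1/0.0035) = exp(ln(0.994670)/0.0035) = exp(-0.00534/0.0035)
f = exp(-1.5270) = 0.2172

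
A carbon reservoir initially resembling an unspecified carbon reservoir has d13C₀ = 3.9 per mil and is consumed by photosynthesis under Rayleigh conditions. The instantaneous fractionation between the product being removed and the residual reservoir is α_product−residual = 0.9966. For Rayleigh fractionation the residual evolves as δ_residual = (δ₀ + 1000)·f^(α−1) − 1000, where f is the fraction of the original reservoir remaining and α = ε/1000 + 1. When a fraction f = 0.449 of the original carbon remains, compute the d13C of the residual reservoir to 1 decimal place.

6.6 per mil

Rayleigh residual: δ_res = (δ₀ + 1000)·f^(α−1) − 1000
α − 1 = -0.00340
f^(α−1) = 0.449^(-0.00340) = 1.002726
δ_res = (3.9 + 1000) × 1.002726 − 1000 = 1006.637 − 1000 = 6.64 per mil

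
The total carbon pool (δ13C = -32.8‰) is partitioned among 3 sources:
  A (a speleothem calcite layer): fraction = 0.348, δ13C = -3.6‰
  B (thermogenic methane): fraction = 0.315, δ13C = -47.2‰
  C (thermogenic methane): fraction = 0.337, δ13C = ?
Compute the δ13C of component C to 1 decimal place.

Isotope mass balance: δ_bulk = Σ fᵢ·δᵢ.
-32.8 = 0.348×(-3.6) + 0.315×(-47.2) + 0.337×δ_C
0.337·δ_C = -32.8 − (-16.121) = -16.679
δ_C = -16.679 / 0.337 = -49.49‰

-49.5‰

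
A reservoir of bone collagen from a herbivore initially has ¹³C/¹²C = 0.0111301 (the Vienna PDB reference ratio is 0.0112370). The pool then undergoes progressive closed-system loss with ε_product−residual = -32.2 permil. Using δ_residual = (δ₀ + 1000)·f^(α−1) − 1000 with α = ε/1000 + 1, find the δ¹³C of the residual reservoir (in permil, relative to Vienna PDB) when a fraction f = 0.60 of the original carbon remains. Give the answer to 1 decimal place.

6.9 permil

δ₀ = (0.0111301/0.0112370 − 1)×1000 = (0.990487 − 1)×1000 = -9.513 permil
α − 1 = ε/1000 = -0.0322
f^(α−1) = 0.60^(-0.0322) = 1.016585
δ_res = (-9.513 + 1000) × 1.016585 − 1000 = 1006.914 − 1000 = 6.91 permil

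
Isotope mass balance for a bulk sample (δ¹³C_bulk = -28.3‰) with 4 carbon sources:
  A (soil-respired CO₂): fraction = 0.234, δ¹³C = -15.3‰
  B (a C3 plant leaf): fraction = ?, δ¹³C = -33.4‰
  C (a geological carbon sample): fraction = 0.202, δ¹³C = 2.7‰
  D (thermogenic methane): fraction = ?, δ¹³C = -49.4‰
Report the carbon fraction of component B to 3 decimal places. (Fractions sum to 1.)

Let f_B and f_D be the unknown fractions; fractions sum to 1 so f_B + f_D = 0.564.
Mass balance: Σ fᵢ·δᵢ = δ_bulk ⇒ f_B·(-33.4) + f_D·(-49.4) = -28.3 − (-3.035) = -25.265
Substitute f_D = 0.564 − f_B:
f_B·(-33.4 − -49.4) = -25.265 − 0.564×(-49.4) = 2.596
f_B = 2.596 / 16.0 = 0.1623

0.162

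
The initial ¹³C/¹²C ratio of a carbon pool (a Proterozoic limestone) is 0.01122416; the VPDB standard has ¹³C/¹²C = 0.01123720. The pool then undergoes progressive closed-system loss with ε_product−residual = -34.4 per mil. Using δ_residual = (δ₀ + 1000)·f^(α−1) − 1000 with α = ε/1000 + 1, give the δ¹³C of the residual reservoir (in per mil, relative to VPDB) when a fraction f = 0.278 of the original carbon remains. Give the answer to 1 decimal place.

δ₀ = (0.01122416/0.01123720 − 1)×1000 = (0.998840 − 1)×1000 = -1.160 per mil
α − 1 = ε/1000 = -0.0344
f^(α−1) = 0.278^(-0.0344) = 1.045021
δ_res = (-1.160 + 1000) × 1.045021 − 1000 = 1043.808 − 1000 = 43.81 per mil

43.8 per mil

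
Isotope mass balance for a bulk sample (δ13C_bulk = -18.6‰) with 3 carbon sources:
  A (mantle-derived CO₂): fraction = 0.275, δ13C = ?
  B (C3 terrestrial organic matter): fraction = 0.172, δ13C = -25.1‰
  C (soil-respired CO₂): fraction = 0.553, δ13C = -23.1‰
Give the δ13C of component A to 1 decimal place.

Isotope mass balance: δ_bulk = Σ fᵢ·δᵢ.
-18.6 = 0.275×δ_A + 0.172×(-25.1) + 0.553×(-23.1)
0.275·δ_A = -18.6 − (-17.092) = -1.508
δ_A = -1.508 / 0.275 = -5.49‰

-5.5‰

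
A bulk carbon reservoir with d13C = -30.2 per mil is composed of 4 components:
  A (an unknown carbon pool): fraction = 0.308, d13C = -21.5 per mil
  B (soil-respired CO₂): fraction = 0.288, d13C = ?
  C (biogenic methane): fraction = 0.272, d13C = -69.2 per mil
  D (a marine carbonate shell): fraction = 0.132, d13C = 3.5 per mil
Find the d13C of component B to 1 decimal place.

Isotope mass balance: δ_bulk = Σ fᵢ·δᵢ.
-30.2 = 0.308×(-21.5) + 0.288×δ_B + 0.272×(-69.2) + 0.132×(3.5)
0.288·δ_B = -30.2 − (-24.982) = -5.218
δ_B = -5.218 / 0.288 = -18.12 per mil

-18.1 per mil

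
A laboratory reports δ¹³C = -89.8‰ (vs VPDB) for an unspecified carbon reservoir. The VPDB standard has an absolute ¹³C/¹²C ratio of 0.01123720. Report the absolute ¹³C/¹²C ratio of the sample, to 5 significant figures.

R_sample = R_standard × (δ¹³C/1000 + 1)
R_sample = 0.01123720 × (-89.8/1000 + 1) = 0.01123720 × 0.910200
R_sample = 0.0102281

0.010228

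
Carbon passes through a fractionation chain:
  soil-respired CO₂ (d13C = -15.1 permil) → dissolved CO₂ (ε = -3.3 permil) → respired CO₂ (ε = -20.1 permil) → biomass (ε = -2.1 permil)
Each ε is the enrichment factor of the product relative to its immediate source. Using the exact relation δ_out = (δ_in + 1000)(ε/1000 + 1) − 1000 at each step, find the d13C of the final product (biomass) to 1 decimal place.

step 1: δ = (-15.10 + 1000)·(-3.3/1000 + 1) − 1000 = -18.35 permil
step 2: δ = (-18.35 + 1000)·(-20.1/1000 + 1) − 1000 = -38.08 permil
step 3: δ = (-38.08 + 1000)·(-2.1/1000 + 1) − 1000 = -40.10 permil

-40.1 permil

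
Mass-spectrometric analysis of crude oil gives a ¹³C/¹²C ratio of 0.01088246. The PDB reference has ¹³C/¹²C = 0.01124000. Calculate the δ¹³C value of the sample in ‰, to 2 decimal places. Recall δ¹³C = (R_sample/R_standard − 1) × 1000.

δ¹³C = (R_sample / R_standard − 1) × 1000
R_sample / R_standard = 0.01088246 / 0.01124000 = 0.968190
δ¹³C = (0.968190 − 1) × 1000 = -31.810‰

-31.81‰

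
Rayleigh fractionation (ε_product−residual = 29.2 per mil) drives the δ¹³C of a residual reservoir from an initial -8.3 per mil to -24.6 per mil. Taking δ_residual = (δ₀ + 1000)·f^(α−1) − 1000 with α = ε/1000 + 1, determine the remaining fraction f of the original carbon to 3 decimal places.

α − 1 = ε/1000 = 0.0292
(δ_res + 1000)/(δ₀ + 1000) = (-24.6 + 1000)/(-8.3 + 1000) = 975.4/991.7 = 0.983564
f = 0.983564^(1/0.0292) = exp(ln(0.983564)/0.0292) = exp(-0.01657/0.0292)
f = exp(-0.5676) = 0.5669

0.567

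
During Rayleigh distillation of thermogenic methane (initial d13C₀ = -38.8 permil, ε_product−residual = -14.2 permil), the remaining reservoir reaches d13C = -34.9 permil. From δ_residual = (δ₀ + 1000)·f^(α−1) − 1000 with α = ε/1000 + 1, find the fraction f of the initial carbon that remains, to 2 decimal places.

α − 1 = ε/1000 = -0.0142
(δ_res + 1000)/(δ₀ + 1000) = (-34.9 + 1000)/(-38.8 + 1000) = 965.1/961.2 = 1.004057
f = 1.004057^(1/-0.0142) = exp(ln(1.004057)/-0.0142) = exp(0.00405/-0.0142)
f = exp(-0.2852) = 0.7519

0.75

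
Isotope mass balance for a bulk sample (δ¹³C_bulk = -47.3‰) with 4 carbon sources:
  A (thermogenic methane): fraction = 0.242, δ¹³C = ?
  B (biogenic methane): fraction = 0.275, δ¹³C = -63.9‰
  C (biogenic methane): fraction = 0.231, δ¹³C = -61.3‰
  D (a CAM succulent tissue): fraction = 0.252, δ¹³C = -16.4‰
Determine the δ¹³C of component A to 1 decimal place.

Isotope mass balance: δ_bulk = Σ fᵢ·δᵢ.
-47.3 = 0.242×δ_A + 0.275×(-63.9) + 0.231×(-61.3) + 0.252×(-16.4)
0.242·δ_A = -47.3 − (-35.866) = -11.434
δ_A = -11.434 / 0.242 = -47.25‰

-47.2‰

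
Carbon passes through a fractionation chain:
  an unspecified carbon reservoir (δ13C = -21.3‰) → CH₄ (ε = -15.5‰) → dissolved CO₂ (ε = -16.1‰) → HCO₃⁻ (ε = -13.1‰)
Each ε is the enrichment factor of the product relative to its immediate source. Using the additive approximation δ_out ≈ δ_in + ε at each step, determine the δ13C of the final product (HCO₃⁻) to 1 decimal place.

-66.0‰

step 1: δ ≈ -21.3 + (-15.5) = -36.8‰
step 2: δ ≈ -36.8 + (-16.1) = -52.9‰
step 3: δ ≈ -52.9 + (-13.1) = -66.0‰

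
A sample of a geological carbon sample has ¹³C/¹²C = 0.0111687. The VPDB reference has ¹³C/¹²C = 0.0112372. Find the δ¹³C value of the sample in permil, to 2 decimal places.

-6.10 permil

δ¹³C = (R_sample / R_standard − 1) × 1000
R_sample / R_standard = 0.0111687 / 0.0112372 = 0.993904
δ¹³C = (0.993904 − 1) × 1000 = -6.096 permil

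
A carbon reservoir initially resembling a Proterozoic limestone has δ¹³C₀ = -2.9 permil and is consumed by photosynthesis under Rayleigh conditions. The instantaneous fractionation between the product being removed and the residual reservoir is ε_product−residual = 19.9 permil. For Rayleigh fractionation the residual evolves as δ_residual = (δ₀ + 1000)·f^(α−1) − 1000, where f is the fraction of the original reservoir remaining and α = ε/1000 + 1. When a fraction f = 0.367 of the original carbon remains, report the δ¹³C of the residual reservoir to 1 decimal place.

-22.6 permil

Rayleigh residual: δ_res = (δ₀ + 1000)·f^(α−1) − 1000
α = ε/1000 + 1 = 1.01990, so α − 1 = 0.01990
f^(α−1) = 0.367^(0.01990) = 0.980250
δ_res = (-2.9 + 1000) × 0.980250 − 1000 = 977.407 − 1000 = -22.59 permil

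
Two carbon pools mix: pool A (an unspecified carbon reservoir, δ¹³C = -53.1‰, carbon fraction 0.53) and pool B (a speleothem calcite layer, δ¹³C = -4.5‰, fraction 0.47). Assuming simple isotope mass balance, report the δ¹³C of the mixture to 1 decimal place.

δ_mix = f_A·δ_A + f_B·δ_B
δ_mix = 0.53 × (-53.1) + 0.47 × (-4.5)
δ_mix = -28.14 + -2.11 = -30.26‰

-30.3‰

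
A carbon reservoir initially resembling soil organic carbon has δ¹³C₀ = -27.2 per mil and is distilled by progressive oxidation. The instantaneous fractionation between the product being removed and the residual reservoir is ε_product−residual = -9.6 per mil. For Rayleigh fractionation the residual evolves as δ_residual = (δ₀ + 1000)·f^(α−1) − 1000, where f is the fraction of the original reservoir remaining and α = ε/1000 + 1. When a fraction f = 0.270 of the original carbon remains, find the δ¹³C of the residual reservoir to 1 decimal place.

-14.9 per mil

Rayleigh residual: δ_res = (δ₀ + 1000)·f^(α−1) − 1000
α = ε/1000 + 1 = 0.99040, so α − 1 = -0.00960
f^(α−1) = 0.270^(-0.00960) = 1.012649
δ_res = (-27.2 + 1000) × 1.012649 − 1000 = 985.105 − 1000 = -14.90 per mil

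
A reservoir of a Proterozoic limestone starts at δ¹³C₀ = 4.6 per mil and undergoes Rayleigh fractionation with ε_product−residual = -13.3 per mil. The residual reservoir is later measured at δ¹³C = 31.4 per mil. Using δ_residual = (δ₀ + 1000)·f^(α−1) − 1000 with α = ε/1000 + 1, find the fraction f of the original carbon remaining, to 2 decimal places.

0.14

α − 1 = ε/1000 = -0.0133
(δ_res + 1000)/(δ₀ + 1000) = (31.4 + 1000)/(4.6 + 1000) = 1031.4/1004.6 = 1.026677
f = 1.026677^(1/-0.0133) = exp(ln(1.026677)/-0.0133) = exp(0.02633/-0.0133)
f = exp(-1.9795) = 0.1381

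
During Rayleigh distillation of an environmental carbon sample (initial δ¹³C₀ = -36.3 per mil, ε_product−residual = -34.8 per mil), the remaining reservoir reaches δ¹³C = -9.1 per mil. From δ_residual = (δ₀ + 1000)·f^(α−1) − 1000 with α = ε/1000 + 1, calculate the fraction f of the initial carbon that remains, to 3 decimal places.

0.449

α − 1 = ε/1000 = -0.0348
(δ_res + 1000)/(δ₀ + 1000) = (-9.1 + 1000)/(-36.3 + 1000) = 990.9/963.7 = 1.028225
f = 1.028225^(1/-0.0348) = exp(ln(1.028225)/-0.0348) = exp(0.02783/-0.0348)
f = exp(-0.7998) = 0.4494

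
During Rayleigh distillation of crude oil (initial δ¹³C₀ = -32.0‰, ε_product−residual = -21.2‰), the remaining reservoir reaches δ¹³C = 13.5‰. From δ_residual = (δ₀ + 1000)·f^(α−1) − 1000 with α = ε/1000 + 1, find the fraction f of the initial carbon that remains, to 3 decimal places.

α − 1 = ε/1000 = -0.0212
(δ_res + 1000)/(δ₀ + 1000) = (13.5 + 1000)/(-32.0 + 1000) = 1013.5/968.0 = 1.047004
f = 1.047004^(1/-0.0212) = exp(ln(1.047004)/-0.0212) = exp(0.04593/-0.0212)
f = exp(-2.1666) = 0.1146

0.115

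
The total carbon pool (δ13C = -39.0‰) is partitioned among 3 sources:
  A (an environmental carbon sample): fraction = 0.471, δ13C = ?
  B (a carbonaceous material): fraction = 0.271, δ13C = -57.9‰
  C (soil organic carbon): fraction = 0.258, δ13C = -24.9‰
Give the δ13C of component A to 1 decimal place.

-35.8‰

Isotope mass balance: δ_bulk = Σ fᵢ·δᵢ.
-39.0 = 0.471×δ_A + 0.271×(-57.9) + 0.258×(-24.9)
0.471·δ_A = -39.0 − (-22.115) = -16.885
δ_A = -16.885 / 0.471 = -35.85‰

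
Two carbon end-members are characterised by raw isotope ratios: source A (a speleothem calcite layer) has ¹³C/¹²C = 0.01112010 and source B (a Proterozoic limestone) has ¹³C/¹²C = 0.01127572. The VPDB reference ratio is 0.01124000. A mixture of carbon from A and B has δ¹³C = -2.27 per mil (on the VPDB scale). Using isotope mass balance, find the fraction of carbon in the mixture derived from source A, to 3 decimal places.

0.393

δ_A = (0.01112010/0.01124000 − 1)×1000 = (0.989333 − 1)×1000 = -10.667 per mil
δ_B = (0.01127572/0.01124000 − 1)×1000 = (1.003178 − 1)×1000 = 3.178 per mil
f_A = (δ_mix − δ_B)/(δ_A − δ_B) = (-2.27 − (3.178))/(-10.667 − (3.178))
f_A = -5.448 / -13.845 = 0.3935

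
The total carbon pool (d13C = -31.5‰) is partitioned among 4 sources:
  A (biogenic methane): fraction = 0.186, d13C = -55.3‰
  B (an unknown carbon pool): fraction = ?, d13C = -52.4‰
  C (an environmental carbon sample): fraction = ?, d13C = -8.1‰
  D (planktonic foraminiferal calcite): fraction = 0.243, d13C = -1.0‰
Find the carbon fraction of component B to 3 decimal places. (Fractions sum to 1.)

0.369

Let f_B and f_C be the unknown fractions; fractions sum to 1 so f_B + f_C = 0.571.
Mass balance: Σ fᵢ·δᵢ = δ_bulk ⇒ f_B·(-52.4) + f_C·(-8.1) = -31.5 − (-10.529) = -20.971
Substitute f_C = 0.571 − f_B:
f_B·(-52.4 − -8.1) = -20.971 − 0.571×(-8.1) = -16.346
f_B = -16.346 / -44.3 = 0.3690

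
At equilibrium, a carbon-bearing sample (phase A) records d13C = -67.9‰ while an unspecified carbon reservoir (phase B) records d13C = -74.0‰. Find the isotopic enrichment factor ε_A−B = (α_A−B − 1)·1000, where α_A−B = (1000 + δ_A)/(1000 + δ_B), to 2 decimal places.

α_A−B = (1000 + -67.9) / (1000 + -74.0) = 932.1 / 926.0 = 1.006587
ε_A−B = (1.006587 − 1) × 1000 = 6.587‰
(The approximation ε ≈ δ_A − δ_B would give 6.1‰.)

6.59‰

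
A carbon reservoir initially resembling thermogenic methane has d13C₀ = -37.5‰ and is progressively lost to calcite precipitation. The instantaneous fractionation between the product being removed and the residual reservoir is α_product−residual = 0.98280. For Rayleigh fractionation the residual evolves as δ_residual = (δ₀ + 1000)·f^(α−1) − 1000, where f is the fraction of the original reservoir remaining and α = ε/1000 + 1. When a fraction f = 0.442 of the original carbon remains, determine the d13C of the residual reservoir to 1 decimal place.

Rayleigh residual: δ_res = (δ₀ + 1000)·f^(α−1) − 1000
α − 1 = -0.01720
f^(α−1) = 0.442^(-0.01720) = 1.014142
δ_res = (-37.5 + 1000) × 1.014142 − 1000 = 976.112 − 1000 = -23.89‰

-23.9‰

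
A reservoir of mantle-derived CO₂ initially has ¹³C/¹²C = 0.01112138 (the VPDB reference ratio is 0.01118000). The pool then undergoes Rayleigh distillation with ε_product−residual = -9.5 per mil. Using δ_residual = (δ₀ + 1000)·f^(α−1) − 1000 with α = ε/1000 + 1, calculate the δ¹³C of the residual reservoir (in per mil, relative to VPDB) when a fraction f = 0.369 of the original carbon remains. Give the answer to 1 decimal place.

4.2 per mil

δ₀ = (0.01112138/0.01118000 − 1)×1000 = (0.994757 − 1)×1000 = -5.243 per mil
α − 1 = ε/1000 = -0.0095
f^(α−1) = 0.369^(-0.0095) = 1.009516
δ_res = (-5.243 + 1000) × 1.009516 − 1000 = 1004.223 − 1000 = 4.22 per mil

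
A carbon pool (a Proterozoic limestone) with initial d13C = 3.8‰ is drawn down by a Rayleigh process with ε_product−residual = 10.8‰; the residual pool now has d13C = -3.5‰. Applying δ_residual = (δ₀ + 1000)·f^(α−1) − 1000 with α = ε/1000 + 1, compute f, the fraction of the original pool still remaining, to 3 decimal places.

0.509

α − 1 = ε/1000 = 0.0108
(δ_res + 1000)/(δ₀ + 1000) = (-3.5 + 1000)/(3.8 + 1000) = 996.5/1003.8 = 0.992728
f = 0.992728^(1/0.0108) = exp(ln(0.992728)/0.0108) = exp(-0.00730/0.0108)
f = exp(-0.6758) = 0.5087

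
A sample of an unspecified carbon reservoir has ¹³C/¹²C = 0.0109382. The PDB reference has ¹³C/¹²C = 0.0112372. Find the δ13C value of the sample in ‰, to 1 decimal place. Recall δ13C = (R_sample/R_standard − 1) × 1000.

-26.6‰

δ13C = (R_sample / R_standard − 1) × 1000
R_sample / R_standard = 0.0109382 / 0.0112372 = 0.973392
δ13C = (0.973392 − 1) × 1000 = -26.61‰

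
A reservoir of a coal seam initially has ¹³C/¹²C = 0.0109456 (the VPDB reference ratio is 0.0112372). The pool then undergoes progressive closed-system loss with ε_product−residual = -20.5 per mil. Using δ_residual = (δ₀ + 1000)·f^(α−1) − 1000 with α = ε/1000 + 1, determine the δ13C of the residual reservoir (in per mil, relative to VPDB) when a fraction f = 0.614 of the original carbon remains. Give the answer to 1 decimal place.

-16.2 per mil

δ₀ = (0.0109456/0.0112372 − 1)×1000 = (0.974050 − 1)×1000 = -25.950 per mil
α − 1 = ε/1000 = -0.0205
f^(α−1) = 0.614^(-0.0205) = 1.010049
δ_res = (-25.950 + 1000) × 1.010049 − 1000 = 983.839 − 1000 = -16.16 per mil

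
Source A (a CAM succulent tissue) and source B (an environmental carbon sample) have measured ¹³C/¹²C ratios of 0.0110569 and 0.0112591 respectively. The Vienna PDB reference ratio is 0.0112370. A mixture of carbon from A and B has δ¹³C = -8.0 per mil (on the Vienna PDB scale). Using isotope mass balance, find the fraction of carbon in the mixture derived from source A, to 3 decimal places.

δ_A = (0.0110569/0.0112370 − 1)×1000 = (0.983973 − 1)×1000 = -16.027 per mil
δ_B = (0.0112591/0.0112370 − 1)×1000 = (1.001967 − 1)×1000 = 1.967 per mil
f_A = (δ_mix − δ_B)/(δ_A − δ_B) = (-8.0 − (1.967))/(-16.027 − (1.967))
f_A = -9.967 / -17.994 = 0.5539

0.554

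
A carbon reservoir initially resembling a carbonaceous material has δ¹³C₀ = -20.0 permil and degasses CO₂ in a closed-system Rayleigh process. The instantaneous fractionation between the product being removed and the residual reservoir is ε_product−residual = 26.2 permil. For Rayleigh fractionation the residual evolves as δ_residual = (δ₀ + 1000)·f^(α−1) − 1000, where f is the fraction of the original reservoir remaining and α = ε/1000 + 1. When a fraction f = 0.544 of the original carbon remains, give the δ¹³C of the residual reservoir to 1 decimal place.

-35.5 permil

Rayleigh residual: δ_res = (δ₀ + 1000)·f^(α−1) − 1000
α = ε/1000 + 1 = 1.02620, so α − 1 = 0.02620
f^(α−1) = 0.544^(0.02620) = 0.984176
δ_res = (-20.0 + 1000) × 0.984176 − 1000 = 964.492 − 1000 = -35.51 permil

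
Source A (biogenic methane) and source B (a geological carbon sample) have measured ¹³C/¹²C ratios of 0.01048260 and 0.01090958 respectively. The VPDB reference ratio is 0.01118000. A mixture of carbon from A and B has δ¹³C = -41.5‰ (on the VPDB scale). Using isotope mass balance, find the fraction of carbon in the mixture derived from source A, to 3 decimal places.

δ_A = (0.01048260/0.01118000 − 1)×1000 = (0.937621 − 1)×1000 = -62.379‰
δ_B = (0.01090958/0.01118000 − 1)×1000 = (0.975812 − 1)×1000 = -24.188‰
f_A = (δ_mix − δ_B)/(δ_A − δ_B) = (-41.5 − (-24.188))/(-62.379 − (-24.188))
f_A = -17.312 / -38.191 = 0.4533

0.453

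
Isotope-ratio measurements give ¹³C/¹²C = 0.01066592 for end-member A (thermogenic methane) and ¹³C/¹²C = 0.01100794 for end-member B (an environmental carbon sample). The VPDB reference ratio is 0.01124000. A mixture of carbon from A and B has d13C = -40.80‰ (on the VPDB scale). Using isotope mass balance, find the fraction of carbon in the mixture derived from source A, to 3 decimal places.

δ_A = (0.01066592/0.01124000 − 1)×1000 = (0.948925 − 1)×1000 = -51.075‰
δ_B = (0.01100794/0.01124000 − 1)×1000 = (0.979354 − 1)×1000 = -20.646‰
f_A = (δ_mix − δ_B)/(δ_A − δ_B) = (-40.80 − (-20.646))/(-51.075 − (-20.646))
f_A = -20.154 / -30.429 = 0.6623

0.662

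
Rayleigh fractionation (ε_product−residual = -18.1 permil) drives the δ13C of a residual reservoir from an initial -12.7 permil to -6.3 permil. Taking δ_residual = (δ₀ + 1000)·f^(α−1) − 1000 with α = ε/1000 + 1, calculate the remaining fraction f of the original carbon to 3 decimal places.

0.700

α − 1 = ε/1000 = -0.0181
(δ_res + 1000)/(δ₀ + 1000) = (-6.3 + 1000)/(-12.7 + 1000) = 993.7/987.3 = 1.006482
f = 1.006482^(1/-0.0181) = exp(ln(1.006482)/-0.0181) = exp(0.00646/-0.0181)
f = exp(-0.3570) = 0.6998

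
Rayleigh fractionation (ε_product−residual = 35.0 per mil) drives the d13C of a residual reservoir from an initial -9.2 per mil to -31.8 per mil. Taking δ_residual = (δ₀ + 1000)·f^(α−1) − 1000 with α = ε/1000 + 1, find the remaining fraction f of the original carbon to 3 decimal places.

0.517

α − 1 = ε/1000 = 0.0350
(δ_res + 1000)/(δ₀ + 1000) = (-31.8 + 1000)/(-9.2 + 1000) = 968.2/990.8 = 0.977190
f = 0.977190^(1/0.0350) = exp(ln(0.977190)/0.0350) = exp(-0.02307/0.0350)
f = exp(-0.6593) = 0.5172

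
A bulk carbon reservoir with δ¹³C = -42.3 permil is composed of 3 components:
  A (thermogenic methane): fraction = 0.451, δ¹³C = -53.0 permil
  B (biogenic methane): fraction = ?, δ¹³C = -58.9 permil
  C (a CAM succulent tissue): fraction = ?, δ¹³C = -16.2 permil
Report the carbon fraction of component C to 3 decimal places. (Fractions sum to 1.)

Let f_C and f_B be the unknown fractions; fractions sum to 1 so f_C + f_B = 0.549.
Mass balance: Σ fᵢ·δᵢ = δ_bulk ⇒ f_C·(-16.2) + f_B·(-58.9) = -42.3 − (-23.903) = -18.397
Substitute f_B = 0.549 − f_C:
f_C·(-16.2 − -58.9) = -18.397 − 0.549×(-58.9) = 13.939
f_C = 13.939 / 42.7 = 0.3264

0.326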